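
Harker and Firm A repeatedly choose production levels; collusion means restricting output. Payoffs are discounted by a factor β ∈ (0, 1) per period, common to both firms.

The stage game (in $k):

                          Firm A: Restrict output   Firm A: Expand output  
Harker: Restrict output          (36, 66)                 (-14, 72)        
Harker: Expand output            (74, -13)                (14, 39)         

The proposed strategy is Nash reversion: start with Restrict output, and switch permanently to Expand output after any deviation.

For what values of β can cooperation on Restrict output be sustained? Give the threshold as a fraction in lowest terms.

19/30

For Harker: deviation gain 74−36 = 38, per-period punishment loss 36−14 = 22. IC gives β ≥ 38/60 = 19/30.
For Firm A: gain 6, loss 27 per period, so β ≥ 6/33 = 2/11.
The tighter constraint is Harker's, so cooperation needs β ≥ 19/30.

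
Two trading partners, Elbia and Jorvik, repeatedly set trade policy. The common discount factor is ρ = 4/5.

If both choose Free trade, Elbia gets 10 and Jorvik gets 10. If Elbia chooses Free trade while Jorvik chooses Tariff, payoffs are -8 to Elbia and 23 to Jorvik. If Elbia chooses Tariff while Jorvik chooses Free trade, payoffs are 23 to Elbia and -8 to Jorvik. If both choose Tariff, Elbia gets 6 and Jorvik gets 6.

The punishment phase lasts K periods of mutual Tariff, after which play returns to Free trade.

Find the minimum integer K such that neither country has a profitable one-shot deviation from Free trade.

8

Need Σ_{k=1}^{K} ρ^k ≥ (23−10)/(10−6) = 3.2500 at ρ = 4/5.
At K = 7 the sum is 3.1611 < 3.2500; at K = 8 it is 3.3289 ≥ 3.2500.
So the minimum punishment length is K = 8.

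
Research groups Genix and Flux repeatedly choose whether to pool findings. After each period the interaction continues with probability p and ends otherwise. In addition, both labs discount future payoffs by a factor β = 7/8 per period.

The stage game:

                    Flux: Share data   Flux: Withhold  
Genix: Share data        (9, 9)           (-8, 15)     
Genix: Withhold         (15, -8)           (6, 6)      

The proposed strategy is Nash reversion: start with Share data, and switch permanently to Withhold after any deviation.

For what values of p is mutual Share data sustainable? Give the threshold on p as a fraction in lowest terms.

16/21

Expected continuation weight on next period's payoff is β·p = 7/8·p, which plays the role of the discount factor.
Cooperation requires 7/8·p ≥ (15−9)/(15−6) = 2/3, hence p ≥ 16/21.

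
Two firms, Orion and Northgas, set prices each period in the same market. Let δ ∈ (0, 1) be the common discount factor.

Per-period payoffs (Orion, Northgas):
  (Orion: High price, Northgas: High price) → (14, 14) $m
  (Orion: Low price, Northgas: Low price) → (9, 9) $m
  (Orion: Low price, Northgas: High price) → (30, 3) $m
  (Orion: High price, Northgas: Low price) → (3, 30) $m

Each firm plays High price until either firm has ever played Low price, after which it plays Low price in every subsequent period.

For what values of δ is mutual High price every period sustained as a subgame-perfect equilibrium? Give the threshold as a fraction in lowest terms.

One-period gain from deviating is 30 − 14 = 16. The loss is 14 − 9 = 5 in every subsequent period, with present value 5·δ/(1−δ).
Deviation is unprofitable when 5·δ/(1−δ) ≥ 16, i.e. δ/(1−δ) ≥ 16/5.
Equivalently δ ≥ 16/(16+5) = 16/21.

16/21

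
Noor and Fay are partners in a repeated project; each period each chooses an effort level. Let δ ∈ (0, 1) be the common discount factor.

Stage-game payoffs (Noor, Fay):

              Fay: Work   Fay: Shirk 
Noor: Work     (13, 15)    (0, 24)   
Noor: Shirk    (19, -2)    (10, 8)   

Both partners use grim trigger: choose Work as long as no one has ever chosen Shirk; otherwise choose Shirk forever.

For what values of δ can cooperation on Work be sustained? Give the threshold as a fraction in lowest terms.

Noor: cooperation gives 13 each period; deviation gives 19 once then 10 forever.
  13/(1−δ) ≥ 19 + 10δ/(1−δ) ⇒ δ ≥ 6/9 = 2/3.
Fay: cooperation gives 15 each period; deviation gives 24 once then 8 forever.
  δ ≥ 9/16.
Both must hold, so the binding constraint is Noor's: δ ≥ 2/3.

2/3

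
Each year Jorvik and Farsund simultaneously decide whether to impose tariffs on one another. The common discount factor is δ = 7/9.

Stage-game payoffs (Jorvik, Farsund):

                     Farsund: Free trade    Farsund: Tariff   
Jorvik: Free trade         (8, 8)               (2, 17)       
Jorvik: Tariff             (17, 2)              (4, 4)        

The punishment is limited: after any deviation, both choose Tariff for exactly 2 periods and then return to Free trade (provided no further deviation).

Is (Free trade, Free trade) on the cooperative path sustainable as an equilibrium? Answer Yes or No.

Comparing payoff streams over the 3 periods until play realigns: cooperate → 8(1+δ+…+δ^2); deviate → 17 + 4(δ+…+δ^2).
Cooperation is sustained iff (8−4)(δ+…+δ^2) ≥ 17−8.
δ+…+δ^2 = 7/9·(1−(7/9)^2)/(1−7/9) = 1.3827, and (17−8)/(8−4) = 2.2500.
1.3827 < 2.2500, so cooperation is not sustainable.

No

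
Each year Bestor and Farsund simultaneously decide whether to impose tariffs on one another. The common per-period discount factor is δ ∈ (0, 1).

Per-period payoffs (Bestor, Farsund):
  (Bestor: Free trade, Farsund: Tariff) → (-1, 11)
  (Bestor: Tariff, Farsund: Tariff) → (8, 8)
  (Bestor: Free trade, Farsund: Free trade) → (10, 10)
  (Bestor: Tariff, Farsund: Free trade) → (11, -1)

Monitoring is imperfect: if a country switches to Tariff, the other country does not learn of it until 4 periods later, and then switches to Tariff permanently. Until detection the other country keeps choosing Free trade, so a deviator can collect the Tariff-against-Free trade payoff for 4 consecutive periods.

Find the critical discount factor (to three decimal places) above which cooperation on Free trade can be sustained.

0.760

A deviator earns 11 for 4 periods, then 8 forever; cooperating earns 10 forever. Multiplying the IC by (1−δ):
10 ≥ 11(1−δ^4) + 8δ^4, so 3·δ^4 ≥ 1 and δ^4 ≥ 1/3.
δ ≥ (1/3)^(1/4) ≈ 0.760.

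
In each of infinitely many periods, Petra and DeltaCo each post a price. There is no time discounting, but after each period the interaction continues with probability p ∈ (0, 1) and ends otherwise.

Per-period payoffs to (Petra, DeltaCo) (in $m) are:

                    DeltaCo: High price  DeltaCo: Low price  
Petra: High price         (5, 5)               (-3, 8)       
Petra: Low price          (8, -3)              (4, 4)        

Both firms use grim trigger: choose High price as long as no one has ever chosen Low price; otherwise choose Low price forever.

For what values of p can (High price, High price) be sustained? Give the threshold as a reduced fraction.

Expected cooperation value is 5 + p·5 + p²·5 + … = 5/(1−p); deviation gives 8 + p·4/(1−p).
5 ≥ 8(1−p) + 4p ⇒ 4p ≥ 3 ⇒ p ≥ 3/4.

3/4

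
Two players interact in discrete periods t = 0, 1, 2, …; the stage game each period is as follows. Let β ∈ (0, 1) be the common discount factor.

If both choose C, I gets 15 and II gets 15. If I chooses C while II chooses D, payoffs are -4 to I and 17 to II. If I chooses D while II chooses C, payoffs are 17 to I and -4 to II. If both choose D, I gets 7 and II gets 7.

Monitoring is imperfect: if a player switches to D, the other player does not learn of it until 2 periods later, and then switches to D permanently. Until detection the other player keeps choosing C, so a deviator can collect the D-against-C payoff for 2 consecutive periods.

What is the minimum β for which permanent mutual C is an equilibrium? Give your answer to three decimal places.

0.447

The best deviation is to choose D for all 2 undetected periods, earning 17 each, then 7 forever once detected.
Deviation value: 17(1−β^2)/(1−β) + 7β^2/(1−β); cooperation value: 15/(1−β).
IC: 15 ≥ 17(1−β^2) + 7β^2 = 17 − 10β^2.
So β^2 ≥ 2/10 = 1/5, giving β ≥ (1/5)^(1/2) ≈ 0.447.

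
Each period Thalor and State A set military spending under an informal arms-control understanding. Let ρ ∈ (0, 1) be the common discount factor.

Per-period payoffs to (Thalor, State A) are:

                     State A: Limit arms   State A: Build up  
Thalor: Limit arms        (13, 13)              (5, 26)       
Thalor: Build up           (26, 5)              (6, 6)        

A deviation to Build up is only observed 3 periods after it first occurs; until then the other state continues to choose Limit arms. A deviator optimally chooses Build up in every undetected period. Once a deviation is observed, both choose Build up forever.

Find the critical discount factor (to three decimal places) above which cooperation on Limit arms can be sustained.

0.866

The best deviation is to choose Build up for all 3 undetected periods, earning 26 each, then 6 forever once detected.
Deviation value: 26(1−ρ^3)/(1−ρ) + 6ρ^3/(1−ρ); cooperation value: 13/(1−ρ).
IC: 13 ≥ 26(1−ρ^3) + 6ρ^3 = 26 − 20ρ^3.
So ρ^3 ≥ 13/20, giving ρ ≥ (13/20)^(1/3) ≈ 0.866.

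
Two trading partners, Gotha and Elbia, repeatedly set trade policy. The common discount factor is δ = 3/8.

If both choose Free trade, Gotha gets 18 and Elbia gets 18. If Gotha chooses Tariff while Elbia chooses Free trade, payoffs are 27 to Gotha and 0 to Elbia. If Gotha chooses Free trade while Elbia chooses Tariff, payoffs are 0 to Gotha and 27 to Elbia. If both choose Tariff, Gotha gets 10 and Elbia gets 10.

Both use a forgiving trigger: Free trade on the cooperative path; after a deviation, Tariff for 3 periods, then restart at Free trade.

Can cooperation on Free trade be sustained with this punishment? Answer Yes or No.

IC: δ+…+δ^3 ≥ (27−18)/(18−10) = 9/8.
At δ = 3/8: partial sum = 0.5684 < 1.1250. Cooperation not sustainable.

No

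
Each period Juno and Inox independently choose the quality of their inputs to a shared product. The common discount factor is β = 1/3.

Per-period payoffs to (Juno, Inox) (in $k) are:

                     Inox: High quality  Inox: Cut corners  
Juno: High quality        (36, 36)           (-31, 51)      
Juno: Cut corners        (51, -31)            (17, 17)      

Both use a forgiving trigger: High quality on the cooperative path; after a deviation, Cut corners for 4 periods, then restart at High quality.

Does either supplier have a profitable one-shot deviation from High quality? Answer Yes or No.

Comparing payoff streams over the 5 periods until play realigns: cooperate → 36(1+β+…+β^4); deviate → 51 + 17(β+…+β^4).
Cooperation is sustained iff (36−17)(β+…+β^4) ≥ 51−36.
β+…+β^4 = 1/3·(1−(1/3)^4)/(1−1/3) = 0.4938, and (51−36)/(36−17) = 0.7895.
0.4938 < 0.7895, so cooperation is not sustainable.

Yes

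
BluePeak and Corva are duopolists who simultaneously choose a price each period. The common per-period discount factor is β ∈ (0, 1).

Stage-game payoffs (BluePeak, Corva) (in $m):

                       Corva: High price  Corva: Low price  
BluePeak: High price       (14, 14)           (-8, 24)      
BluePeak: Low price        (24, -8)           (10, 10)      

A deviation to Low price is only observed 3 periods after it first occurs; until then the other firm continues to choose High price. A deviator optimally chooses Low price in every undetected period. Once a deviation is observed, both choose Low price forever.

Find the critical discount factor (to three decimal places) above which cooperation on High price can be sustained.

Deviating for the 3 undetected periods gains 24−14 = 10 per period over cooperation, then loses 14−10 = 4 per period forever once punishment starts.
Gain: 10(1 + β + … + β^2); loss: 4·β^3/(1−β).
No profitable deviation ⇔ 10(1−β^3) ≤ 4·β^3, i.e. β^3 ≥ 10/(10+4) = 5/7.
Hence β ≥ (5/7)^(1/3) ≈ 0.894.

0.894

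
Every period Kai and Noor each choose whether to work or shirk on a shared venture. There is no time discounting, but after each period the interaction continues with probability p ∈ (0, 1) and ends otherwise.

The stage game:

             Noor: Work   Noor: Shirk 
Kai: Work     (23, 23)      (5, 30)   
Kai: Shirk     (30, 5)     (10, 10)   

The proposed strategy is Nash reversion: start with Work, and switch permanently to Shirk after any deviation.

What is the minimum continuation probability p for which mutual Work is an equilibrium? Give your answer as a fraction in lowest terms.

With no time discounting, the continuation probability p plays the role of the discount factor.
Grim-trigger IC: 23/(1−p) ≥ 30 + 10p/(1−p) ⇒ p ≥ (30−23)/(30−10) = 7/20.

7/20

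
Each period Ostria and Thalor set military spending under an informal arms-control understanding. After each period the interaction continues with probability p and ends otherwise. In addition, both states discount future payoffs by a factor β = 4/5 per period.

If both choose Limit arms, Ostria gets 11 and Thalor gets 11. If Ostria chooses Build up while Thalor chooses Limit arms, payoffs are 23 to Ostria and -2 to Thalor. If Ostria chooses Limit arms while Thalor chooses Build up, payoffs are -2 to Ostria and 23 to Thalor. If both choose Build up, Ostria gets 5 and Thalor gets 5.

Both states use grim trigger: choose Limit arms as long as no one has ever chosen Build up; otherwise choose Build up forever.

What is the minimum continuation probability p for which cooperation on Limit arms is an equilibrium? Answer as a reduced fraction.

With continuation probability p and discount β, the effective per-period discount factor is βp.
Grim-trigger IC: βp ≥ (23−11)/(23−5) = 2/3.
So p ≥ (2/3)/(4/5) = 5/6.

5/6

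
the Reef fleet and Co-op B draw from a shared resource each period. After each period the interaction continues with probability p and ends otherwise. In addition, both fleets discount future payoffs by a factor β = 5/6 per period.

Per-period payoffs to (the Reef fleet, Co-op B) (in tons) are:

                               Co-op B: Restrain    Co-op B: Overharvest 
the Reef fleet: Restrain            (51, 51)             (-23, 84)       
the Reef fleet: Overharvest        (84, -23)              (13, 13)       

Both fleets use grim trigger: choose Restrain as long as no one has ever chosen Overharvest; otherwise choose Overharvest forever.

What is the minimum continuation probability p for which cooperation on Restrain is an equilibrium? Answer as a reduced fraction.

With continuation probability p and discount β, the effective per-period discount factor is βp.
Grim-trigger IC: βp ≥ (84−51)/(84−13) = 33/71.
So p ≥ (33/71)/(5/6) = 198/355.

198/355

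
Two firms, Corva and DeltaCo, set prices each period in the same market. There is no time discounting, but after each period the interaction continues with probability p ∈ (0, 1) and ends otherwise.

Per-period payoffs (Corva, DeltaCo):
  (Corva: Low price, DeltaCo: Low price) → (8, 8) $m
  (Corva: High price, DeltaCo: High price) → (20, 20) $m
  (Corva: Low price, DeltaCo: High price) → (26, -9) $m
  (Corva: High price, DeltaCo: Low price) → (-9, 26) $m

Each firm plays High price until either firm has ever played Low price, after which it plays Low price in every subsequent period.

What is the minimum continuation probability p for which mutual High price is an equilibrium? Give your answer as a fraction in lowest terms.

With no time discounting, the continuation probability p plays the role of the discount factor.
Grim-trigger IC: 20/(1−p) ≥ 26 + 8p/(1−p) ⇒ p ≥ (26−20)/(26−8) = 1/3.

1/3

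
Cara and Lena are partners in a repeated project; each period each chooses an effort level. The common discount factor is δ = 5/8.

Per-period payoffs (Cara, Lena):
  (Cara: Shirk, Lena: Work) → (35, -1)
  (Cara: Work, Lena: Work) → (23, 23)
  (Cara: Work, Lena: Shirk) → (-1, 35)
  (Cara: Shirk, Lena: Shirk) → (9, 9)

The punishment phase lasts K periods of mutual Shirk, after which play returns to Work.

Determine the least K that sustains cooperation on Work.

No profitable deviation requires (23−9)(δ+…+δ^K) ≥ 35−23, i.e. δ+…+δ^K ≥ 6/7 ≈ 0.8571.
With δ = 5/8, the partial sums are K=1: 0.6250, K=2: 1.0156.
K = 2 is the first length at which the sum reaches 0.8571.

2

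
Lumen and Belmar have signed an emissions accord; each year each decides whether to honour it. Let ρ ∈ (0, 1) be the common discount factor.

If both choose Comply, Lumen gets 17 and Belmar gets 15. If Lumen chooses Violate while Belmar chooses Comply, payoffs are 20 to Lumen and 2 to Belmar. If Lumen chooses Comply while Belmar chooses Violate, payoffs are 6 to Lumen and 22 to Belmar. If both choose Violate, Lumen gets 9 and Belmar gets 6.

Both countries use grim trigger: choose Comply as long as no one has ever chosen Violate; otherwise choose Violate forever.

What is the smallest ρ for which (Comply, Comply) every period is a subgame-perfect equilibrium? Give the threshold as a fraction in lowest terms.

7/16

For Lumen: deviation gain 20−17 = 3, per-period punishment loss 17−9 = 8. IC gives ρ ≥ 3/11.
For Belmar: gain 7, loss 9 per period, so ρ ≥ 7/16.
The tighter constraint is Belmar's, so cooperation needs ρ ≥ 7/16.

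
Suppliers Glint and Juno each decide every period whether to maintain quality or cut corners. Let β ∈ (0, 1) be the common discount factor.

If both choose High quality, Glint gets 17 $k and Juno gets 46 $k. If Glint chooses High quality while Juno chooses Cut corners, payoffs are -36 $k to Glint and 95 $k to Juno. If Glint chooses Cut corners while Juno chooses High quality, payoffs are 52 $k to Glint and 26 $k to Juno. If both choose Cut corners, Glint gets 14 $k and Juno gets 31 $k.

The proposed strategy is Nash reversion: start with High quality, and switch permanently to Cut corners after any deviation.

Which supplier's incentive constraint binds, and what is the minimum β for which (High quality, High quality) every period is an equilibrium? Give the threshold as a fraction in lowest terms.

Glint; β ≥ 35/38

Glint's threshold: (52−17)/(52−14) = 35/38.
Juno's threshold: (95−46)/(95−31) = 49/64.
35/38 > 49/64, so Glint binds and β* = 35/38.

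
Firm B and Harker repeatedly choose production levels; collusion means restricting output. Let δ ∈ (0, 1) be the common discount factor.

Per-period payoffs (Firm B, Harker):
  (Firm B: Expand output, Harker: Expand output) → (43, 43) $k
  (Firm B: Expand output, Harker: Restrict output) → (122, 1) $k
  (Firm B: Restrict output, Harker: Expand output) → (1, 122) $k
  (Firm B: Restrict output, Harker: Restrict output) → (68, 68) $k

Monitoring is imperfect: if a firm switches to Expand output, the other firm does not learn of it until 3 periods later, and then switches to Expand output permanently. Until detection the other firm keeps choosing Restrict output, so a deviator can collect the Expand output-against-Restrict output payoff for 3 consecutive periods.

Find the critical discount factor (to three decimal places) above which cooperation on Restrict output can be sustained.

A deviator earns 122 for 3 periods, then 43 forever; cooperating earns 68 forever. Multiplying the IC by (1−δ):
68 ≥ 122(1−δ^3) + 43δ^3, so 79·δ^3 ≥ 54 and δ^3 ≥ 54/79.
δ ≥ (54/79)^(1/3) ≈ 0.881.

0.881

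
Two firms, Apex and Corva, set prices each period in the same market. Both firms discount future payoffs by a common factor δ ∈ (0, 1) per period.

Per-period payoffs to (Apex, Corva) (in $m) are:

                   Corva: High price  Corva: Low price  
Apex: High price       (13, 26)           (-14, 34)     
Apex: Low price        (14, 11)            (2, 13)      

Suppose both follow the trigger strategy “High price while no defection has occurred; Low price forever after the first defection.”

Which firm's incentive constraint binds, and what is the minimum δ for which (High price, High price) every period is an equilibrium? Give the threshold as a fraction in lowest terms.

Apex's threshold: (14−13)/(14−2) = 1/12.
Corva's threshold: (34−26)/(34−13) = 8/21.
1/12 < 8/21, so Corva binds and δ* = 8/21.

Corva; δ ≥ 8/21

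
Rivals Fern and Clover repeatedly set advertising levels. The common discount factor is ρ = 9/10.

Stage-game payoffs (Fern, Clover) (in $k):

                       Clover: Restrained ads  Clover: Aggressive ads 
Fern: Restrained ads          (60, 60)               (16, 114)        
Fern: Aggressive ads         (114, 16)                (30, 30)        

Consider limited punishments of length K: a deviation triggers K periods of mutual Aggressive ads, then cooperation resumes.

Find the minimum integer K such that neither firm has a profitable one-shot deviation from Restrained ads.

No profitable deviation requires (60−30)(ρ+…+ρ^K) ≥ 114−60, i.e. ρ+…+ρ^K ≥ 9/5 ≈ 1.8000.
With ρ = 9/10, the partial sums are K=1: 0.9000, K=2: 1.7100, K=3: 2.4390.
K = 3 is the first length at which the sum reaches 1.8000.

3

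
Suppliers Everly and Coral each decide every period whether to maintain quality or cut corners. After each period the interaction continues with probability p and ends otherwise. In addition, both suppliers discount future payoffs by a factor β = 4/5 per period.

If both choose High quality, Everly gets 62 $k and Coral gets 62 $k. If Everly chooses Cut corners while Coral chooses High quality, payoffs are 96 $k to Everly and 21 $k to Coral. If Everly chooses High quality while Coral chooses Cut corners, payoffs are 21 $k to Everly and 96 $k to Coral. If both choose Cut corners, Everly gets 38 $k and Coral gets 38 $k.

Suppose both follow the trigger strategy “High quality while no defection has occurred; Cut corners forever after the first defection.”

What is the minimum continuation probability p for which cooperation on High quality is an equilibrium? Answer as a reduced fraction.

With continuation probability p and discount β, the effective per-period discount factor is βp.
Grim-trigger IC: βp ≥ (96−62)/(96−38) = 17/29.
So p ≥ (17/29)/(4/5) = 85/116.

85/116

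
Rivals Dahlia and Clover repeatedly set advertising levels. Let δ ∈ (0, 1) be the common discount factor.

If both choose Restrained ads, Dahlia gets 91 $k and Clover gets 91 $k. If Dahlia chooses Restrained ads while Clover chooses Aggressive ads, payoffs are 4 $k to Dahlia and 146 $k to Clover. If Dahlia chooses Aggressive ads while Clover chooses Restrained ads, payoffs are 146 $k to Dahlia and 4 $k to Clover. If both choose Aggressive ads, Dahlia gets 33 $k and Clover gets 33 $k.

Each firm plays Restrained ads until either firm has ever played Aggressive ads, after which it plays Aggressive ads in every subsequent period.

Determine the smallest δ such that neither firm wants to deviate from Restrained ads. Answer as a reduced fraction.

Cooperation forever yields 91 each period: 91/(1−δ).
Deviating yields 146 once, then 33 forever: 146 + 33δ/(1−δ).
No profitable deviation requires 91/(1−δ) ≥ 146 + 33δ/(1−δ).
Multiplying by (1−δ): 91 ≥ 146(1−δ) + 33δ = 146 − 113δ.
So 113δ ≥ 55, i.e. δ ≥ 55/113.

55/113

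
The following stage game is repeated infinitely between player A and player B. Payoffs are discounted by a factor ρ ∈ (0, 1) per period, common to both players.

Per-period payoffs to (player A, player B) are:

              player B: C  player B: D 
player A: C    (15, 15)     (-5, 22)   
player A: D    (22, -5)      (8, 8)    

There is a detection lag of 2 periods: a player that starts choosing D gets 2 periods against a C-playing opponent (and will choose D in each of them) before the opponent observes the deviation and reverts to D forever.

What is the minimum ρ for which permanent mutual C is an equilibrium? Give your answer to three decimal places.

0.707

The best deviation is to choose D for all 2 undetected periods, earning 22 each, then 8 forever once detected.
Deviation value: 22(1−ρ^2)/(1−ρ) + 8ρ^2/(1−ρ); cooperation value: 15/(1−ρ).
IC: 15 ≥ 22(1−ρ^2) + 8ρ^2 = 22 − 14ρ^2.
So ρ^2 ≥ 7/14 = 1/2, giving ρ ≥ (1/2)^(1/2) ≈ 0.707.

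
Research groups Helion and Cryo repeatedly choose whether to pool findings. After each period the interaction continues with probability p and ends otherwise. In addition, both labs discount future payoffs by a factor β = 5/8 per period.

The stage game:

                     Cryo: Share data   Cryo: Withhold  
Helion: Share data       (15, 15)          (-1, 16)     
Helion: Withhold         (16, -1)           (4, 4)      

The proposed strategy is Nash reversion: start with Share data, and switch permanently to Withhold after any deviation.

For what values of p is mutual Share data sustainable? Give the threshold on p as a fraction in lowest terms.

2/15

Expected continuation weight on next period's payoff is β·p = 5/8·p, which plays the role of the discount factor.
Cooperation requires 5/8·p ≥ (16−15)/(16−4) = 1/12, hence p ≥ 2/15.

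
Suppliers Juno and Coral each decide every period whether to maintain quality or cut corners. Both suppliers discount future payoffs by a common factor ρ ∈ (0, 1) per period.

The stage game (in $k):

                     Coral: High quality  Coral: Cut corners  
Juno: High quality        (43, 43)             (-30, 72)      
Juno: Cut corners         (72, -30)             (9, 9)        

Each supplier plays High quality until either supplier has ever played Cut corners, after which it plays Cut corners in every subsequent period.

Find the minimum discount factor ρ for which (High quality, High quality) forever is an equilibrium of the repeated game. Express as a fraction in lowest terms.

43/(1−ρ) ≥ 72 + 9ρ/(1−ρ)
43 ≥ 72 − 63ρ
ρ ≥ 29/63.

29/63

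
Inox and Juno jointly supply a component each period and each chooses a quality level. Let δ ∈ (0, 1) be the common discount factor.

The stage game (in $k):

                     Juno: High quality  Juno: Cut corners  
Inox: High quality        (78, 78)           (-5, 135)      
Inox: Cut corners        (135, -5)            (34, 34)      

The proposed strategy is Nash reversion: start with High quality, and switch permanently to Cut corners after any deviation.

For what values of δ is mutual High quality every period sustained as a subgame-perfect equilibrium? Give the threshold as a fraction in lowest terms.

One-period gain from deviating is 135 − 78 = 57. The loss is 78 − 34 = 44 in every subsequent period, with present value 44·δ/(1−δ).
Deviation is unprofitable when 44·δ/(1−δ) ≥ 57, i.e. δ/(1−δ) ≥ 57/44.
Equivalently δ ≥ 57/(57+44) = 57/101.

57/101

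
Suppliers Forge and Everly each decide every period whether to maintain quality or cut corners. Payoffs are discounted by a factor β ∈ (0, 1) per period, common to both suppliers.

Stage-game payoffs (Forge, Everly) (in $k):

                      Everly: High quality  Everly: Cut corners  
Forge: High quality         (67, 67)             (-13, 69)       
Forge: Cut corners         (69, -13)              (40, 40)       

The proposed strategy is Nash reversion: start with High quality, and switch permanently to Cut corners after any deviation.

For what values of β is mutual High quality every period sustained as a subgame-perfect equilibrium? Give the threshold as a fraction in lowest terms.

Under grim trigger the critical discount factor is (T−C)/(T−P) with T = 69, C = 67, P = 40.
β* = (69−67)/(69−40) = 2/29.

2/29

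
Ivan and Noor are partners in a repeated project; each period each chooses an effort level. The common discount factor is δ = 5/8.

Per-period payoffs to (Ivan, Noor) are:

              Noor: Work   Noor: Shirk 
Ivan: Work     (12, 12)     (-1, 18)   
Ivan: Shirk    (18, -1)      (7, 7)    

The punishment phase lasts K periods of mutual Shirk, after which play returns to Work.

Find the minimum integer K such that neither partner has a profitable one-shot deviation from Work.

3

IC: δ(1−δ^K)/(1−δ) ≥ (18−12)/(12−7) = 6/5.
With δ = 5/8: need 1 − δ^K ≥ 6/5·(1−5/8)/(5/8), i.e. δ^K ≤ 0.2800.
Since (5/8)^2 = 0.3906 and (5/8)^3 = 0.2441, the smallest such K is 3.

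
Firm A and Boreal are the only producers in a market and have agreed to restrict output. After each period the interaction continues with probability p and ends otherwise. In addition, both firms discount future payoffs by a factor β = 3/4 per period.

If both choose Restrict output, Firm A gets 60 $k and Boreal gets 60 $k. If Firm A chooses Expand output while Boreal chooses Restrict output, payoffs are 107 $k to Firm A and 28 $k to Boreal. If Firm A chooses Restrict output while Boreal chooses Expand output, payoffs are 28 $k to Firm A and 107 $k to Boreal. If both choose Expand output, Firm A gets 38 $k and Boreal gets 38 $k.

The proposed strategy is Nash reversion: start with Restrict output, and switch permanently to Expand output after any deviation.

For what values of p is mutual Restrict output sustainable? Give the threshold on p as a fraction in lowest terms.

188/207

With continuation probability p and discount β, the effective per-period discount factor is βp.
Grim-trigger IC: βp ≥ (107−60)/(107−38) = 47/69.
So p ≥ (47/69)/(3/4) = 188/207.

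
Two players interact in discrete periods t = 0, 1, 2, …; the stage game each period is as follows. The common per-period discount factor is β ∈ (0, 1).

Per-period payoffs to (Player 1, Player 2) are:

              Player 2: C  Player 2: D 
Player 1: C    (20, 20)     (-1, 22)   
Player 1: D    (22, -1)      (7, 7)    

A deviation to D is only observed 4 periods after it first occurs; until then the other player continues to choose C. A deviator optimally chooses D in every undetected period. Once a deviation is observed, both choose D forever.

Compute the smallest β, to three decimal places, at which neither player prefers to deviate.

0.604

The best deviation is to choose D for all 4 undetected periods, earning 22 each, then 7 forever once detected.
Deviation value: 22(1−β^4)/(1−β) + 7β^4/(1−β); cooperation value: 20/(1−β).
IC: 20 ≥ 22(1−β^4) + 7β^4 = 22 − 15β^4.
So β^4 ≥ 2/15, giving β ≥ (2/15)^(1/4) ≈ 0.604.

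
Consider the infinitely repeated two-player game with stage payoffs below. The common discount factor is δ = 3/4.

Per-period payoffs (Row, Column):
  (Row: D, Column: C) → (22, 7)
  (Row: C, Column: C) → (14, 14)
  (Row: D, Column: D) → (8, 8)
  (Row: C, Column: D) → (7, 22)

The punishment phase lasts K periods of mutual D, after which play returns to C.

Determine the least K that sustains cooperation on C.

3

IC: δ(1−δ^K)/(1−δ) ≥ (22−14)/(14−8) = 4/3.
With δ = 3/4: need 1 − δ^K ≥ 4/3·(1−3/4)/(3/4), i.e. δ^K ≤ 0.5556.
Since (3/4)^2 = 0.5625 and (3/4)^3 = 0.4219, the smallest such K is 3.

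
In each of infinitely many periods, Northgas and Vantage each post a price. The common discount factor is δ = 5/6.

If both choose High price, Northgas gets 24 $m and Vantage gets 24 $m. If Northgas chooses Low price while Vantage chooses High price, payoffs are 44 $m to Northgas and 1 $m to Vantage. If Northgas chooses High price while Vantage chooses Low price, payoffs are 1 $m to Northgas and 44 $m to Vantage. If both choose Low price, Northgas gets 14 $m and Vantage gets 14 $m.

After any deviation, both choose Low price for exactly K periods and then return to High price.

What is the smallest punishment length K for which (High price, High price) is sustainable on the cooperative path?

IC: δ(1−δ^K)/(1−δ) ≥ (44−24)/(24−14) = 2.
With δ = 5/6: need 1 − δ^K ≥ 2·(1−5/6)/(5/6), i.e. δ^K ≤ 0.6000.
Since (5/6)^2 = 0.6944 and (5/6)^3 = 0.5787, the smallest such K is 3.

3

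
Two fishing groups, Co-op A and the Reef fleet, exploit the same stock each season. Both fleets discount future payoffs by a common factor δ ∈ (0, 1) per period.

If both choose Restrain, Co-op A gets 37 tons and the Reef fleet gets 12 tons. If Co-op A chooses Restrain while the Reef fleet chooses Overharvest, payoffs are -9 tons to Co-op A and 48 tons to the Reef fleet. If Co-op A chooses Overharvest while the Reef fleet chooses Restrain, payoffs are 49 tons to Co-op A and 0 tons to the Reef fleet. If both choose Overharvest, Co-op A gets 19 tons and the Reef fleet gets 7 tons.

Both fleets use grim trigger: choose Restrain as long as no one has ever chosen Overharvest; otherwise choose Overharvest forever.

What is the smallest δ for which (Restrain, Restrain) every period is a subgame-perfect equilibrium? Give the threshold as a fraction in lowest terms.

36/41

Co-op A: cooperation gives 37 each period; deviation gives 49 once then 19 forever.
  37/(1−δ) ≥ 49 + 19δ/(1−δ) ⇒ δ ≥ 12/30 = 2/5.
the Reef fleet: cooperation gives 12 each period; deviation gives 48 once then 7 forever.
  δ ≥ 36/41.
Both must hold, so the binding constraint is the Reef fleet's: δ ≥ 36/41.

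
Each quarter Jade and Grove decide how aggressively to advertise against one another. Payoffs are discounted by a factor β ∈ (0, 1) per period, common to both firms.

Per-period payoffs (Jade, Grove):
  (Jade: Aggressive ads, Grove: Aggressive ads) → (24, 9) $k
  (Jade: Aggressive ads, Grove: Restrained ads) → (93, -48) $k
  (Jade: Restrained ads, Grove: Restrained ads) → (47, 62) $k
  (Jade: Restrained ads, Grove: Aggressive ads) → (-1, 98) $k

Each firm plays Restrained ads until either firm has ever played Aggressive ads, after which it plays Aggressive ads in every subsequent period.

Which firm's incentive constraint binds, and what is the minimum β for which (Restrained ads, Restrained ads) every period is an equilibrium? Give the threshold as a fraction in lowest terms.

Jade; β ≥ 2/3

For Jade: deviation gain 93−47 = 46, per-period punishment loss 47−24 = 23. IC gives β ≥ 46/69 = 2/3.
For Grove: gain 36, loss 53 per period, so β ≥ 36/89.
The tighter constraint is Jade's, so cooperation needs β ≥ 2/3.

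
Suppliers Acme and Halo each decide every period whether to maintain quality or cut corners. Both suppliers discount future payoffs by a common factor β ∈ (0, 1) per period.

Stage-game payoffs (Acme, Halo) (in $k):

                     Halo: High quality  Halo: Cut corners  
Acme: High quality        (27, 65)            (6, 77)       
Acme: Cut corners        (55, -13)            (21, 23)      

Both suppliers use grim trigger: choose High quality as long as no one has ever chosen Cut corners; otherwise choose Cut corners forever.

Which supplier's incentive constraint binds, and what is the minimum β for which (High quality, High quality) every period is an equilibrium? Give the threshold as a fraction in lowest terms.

Acme; β ≥ 14/17

Acme: cooperation gives 27 each period; deviation gives 55 once then 21 forever.
  27/(1−β) ≥ 55 + 21β/(1−β) ⇒ β ≥ 28/34 = 14/17.
Halo: cooperation gives 65 each period; deviation gives 77 once then 23 forever.
  β ≥ 12/54 = 2/9.
Both must hold, so the binding constraint is Acme's: β ≥ 14/17.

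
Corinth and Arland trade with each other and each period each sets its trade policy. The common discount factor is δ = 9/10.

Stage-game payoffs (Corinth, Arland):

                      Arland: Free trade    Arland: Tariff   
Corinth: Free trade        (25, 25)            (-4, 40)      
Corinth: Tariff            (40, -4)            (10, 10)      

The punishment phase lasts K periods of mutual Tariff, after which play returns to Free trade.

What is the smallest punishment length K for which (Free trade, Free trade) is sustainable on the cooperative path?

2

No profitable deviation requires (25−10)(δ+…+δ^K) ≥ 40−25, i.e. δ+…+δ^K ≥ 1 ≈ 1.0000.
With δ = 9/10, the partial sums are K=1: 0.9000, K=2: 1.7100.
K = 2 is the first length at which the sum reaches 1.0000.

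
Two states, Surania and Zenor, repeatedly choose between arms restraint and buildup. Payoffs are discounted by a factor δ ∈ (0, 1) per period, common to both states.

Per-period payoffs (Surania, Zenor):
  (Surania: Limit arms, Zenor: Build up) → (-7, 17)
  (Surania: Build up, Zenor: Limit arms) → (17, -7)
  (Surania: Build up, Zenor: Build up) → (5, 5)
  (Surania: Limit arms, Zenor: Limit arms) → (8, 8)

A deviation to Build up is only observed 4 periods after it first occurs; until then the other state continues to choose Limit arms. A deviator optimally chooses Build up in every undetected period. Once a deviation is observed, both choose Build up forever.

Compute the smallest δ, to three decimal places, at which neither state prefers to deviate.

0.931

Deviating for the 4 undetected periods gains 17−8 = 9 per period over cooperation, then loses 8−5 = 3 per period forever once punishment starts.
Gain: 9(1 + δ + … + δ^3); loss: 3·δ^4/(1−δ).
No profitable deviation ⇔ 9(1−δ^4) ≤ 3·δ^4, i.e. δ^4 ≥ 9/(9+3) = 3/4.
Hence δ ≥ (3/4)^(1/4) ≈ 0.931.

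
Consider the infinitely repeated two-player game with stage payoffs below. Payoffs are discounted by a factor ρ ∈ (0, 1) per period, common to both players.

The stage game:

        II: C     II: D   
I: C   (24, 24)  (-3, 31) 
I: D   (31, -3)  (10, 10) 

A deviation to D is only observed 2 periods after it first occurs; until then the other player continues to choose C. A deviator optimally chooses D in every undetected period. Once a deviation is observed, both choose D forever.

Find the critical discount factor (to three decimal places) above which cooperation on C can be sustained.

Deviating for the 2 undetected periods gains 31−24 = 7 per period over cooperation, then loses 24−10 = 14 per period forever once punishment starts.
Gain: 7(1 + ρ + … + ρ^1); loss: 14·ρ^2/(1−ρ).
No profitable deviation ⇔ 7(1−ρ^2) ≤ 14·ρ^2, i.e. ρ^2 ≥ 7/(7+14) = 1/3.
Hence ρ ≥ (1/3)^(1/2) ≈ 0.577.

0.577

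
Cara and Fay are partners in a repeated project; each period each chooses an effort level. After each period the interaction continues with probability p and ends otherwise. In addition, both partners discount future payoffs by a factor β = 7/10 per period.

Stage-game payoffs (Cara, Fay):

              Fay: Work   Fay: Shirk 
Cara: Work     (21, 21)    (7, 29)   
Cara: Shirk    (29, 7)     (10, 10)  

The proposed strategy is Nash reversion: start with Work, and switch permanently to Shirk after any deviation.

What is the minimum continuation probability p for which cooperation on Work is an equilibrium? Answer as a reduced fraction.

Expected continuation weight on next period's payoff is β·p = 7/10·p, which plays the role of the discount factor.
Cooperation requires 7/10·p ≥ (29−21)/(29−10) = 8/19, hence p ≥ 80/133.

80/133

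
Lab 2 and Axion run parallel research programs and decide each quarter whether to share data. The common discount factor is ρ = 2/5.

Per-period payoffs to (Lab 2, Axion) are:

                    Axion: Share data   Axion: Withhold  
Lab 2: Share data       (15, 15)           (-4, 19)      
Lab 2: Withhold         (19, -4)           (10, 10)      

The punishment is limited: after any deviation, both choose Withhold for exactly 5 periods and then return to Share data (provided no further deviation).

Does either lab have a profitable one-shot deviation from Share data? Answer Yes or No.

IC: ρ+…+ρ^5 ≥ (19−15)/(15−10) = 4/5.
At ρ = 2/5: partial sum = 0.6598 < 0.8000. Cooperation not sustainable.

Yes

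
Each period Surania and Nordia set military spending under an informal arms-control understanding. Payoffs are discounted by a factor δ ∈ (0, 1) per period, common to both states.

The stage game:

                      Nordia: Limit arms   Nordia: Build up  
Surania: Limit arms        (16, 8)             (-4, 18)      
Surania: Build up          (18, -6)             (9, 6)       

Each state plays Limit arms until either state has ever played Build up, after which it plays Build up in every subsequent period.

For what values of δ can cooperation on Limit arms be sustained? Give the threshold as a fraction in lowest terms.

Surania's threshold: (18−16)/(18−9) = 2/9.
Nordia's threshold: (18−8)/(18−6) = 5/6.
2/9 < 5/6, so Nordia binds and δ* = 5/6.

5/6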